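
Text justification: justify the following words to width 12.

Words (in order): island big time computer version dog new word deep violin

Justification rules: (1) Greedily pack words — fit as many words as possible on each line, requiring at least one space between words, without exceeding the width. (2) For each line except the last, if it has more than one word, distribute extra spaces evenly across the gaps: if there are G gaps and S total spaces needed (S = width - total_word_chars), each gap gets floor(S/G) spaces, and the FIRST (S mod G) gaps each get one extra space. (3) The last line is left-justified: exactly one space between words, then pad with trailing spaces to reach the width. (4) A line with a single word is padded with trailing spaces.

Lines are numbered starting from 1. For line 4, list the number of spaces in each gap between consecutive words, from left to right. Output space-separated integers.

Answer: 2

Derivation:
Line 1: ['island', 'big'] (min_width=10, slack=2)
Line 2: ['time'] (min_width=4, slack=8)
Line 3: ['computer'] (min_width=8, slack=4)
Line 4: ['version', 'dog'] (min_width=11, slack=1)
Line 5: ['new', 'word'] (min_width=8, slack=4)
Line 6: ['deep', 'violin'] (min_width=11, slack=1)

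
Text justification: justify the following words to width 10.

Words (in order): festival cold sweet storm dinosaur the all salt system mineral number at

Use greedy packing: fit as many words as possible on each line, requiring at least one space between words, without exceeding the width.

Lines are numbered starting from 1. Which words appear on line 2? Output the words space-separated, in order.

Answer: cold sweet

Derivation:
Line 1: ['festival'] (min_width=8, slack=2)
Line 2: ['cold', 'sweet'] (min_width=10, slack=0)
Line 3: ['storm'] (min_width=5, slack=5)
Line 4: ['dinosaur'] (min_width=8, slack=2)
Line 5: ['the', 'all'] (min_width=7, slack=3)
Line 6: ['salt'] (min_width=4, slack=6)
Line 7: ['system'] (min_width=6, slack=4)
Line 8: ['mineral'] (min_width=7, slack=3)
Line 9: ['number', 'at'] (min_width=9, slack=1)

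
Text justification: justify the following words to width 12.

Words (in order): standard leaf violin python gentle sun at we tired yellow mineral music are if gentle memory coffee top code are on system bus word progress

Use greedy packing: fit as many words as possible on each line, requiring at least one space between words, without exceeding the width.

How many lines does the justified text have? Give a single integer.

Line 1: ['standard'] (min_width=8, slack=4)
Line 2: ['leaf', 'violin'] (min_width=11, slack=1)
Line 3: ['python'] (min_width=6, slack=6)
Line 4: ['gentle', 'sun'] (min_width=10, slack=2)
Line 5: ['at', 'we', 'tired'] (min_width=11, slack=1)
Line 6: ['yellow'] (min_width=6, slack=6)
Line 7: ['mineral'] (min_width=7, slack=5)
Line 8: ['music', 'are', 'if'] (min_width=12, slack=0)
Line 9: ['gentle'] (min_width=6, slack=6)
Line 10: ['memory'] (min_width=6, slack=6)
Line 11: ['coffee', 'top'] (min_width=10, slack=2)
Line 12: ['code', 'are', 'on'] (min_width=11, slack=1)
Line 13: ['system', 'bus'] (min_width=10, slack=2)
Line 14: ['word'] (min_width=4, slack=8)
Line 15: ['progress'] (min_width=8, slack=4)
Total lines: 15

Answer: 15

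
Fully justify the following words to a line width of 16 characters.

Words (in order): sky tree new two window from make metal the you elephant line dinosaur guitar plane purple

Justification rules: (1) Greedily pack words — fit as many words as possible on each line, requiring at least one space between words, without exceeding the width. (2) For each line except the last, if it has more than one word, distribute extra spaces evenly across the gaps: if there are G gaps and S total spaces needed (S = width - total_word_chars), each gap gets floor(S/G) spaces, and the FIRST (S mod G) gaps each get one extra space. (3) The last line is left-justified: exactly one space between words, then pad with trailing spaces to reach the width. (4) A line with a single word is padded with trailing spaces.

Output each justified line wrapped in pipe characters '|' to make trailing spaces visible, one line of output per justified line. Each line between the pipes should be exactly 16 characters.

Line 1: ['sky', 'tree', 'new', 'two'] (min_width=16, slack=0)
Line 2: ['window', 'from', 'make'] (min_width=16, slack=0)
Line 3: ['metal', 'the', 'you'] (min_width=13, slack=3)
Line 4: ['elephant', 'line'] (min_width=13, slack=3)
Line 5: ['dinosaur', 'guitar'] (min_width=15, slack=1)
Line 6: ['plane', 'purple'] (min_width=12, slack=4)

Answer: |sky tree new two|
|window from make|
|metal   the  you|
|elephant    line|
|dinosaur  guitar|
|plane purple    |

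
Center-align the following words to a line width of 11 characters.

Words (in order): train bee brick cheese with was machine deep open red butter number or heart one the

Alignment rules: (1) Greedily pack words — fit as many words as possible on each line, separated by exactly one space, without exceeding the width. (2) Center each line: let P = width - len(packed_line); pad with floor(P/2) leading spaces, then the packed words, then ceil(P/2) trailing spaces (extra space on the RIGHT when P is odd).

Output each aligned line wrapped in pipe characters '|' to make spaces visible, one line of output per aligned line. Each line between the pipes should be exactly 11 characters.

Line 1: ['train', 'bee'] (min_width=9, slack=2)
Line 2: ['brick'] (min_width=5, slack=6)
Line 3: ['cheese', 'with'] (min_width=11, slack=0)
Line 4: ['was', 'machine'] (min_width=11, slack=0)
Line 5: ['deep', 'open'] (min_width=9, slack=2)
Line 6: ['red', 'butter'] (min_width=10, slack=1)
Line 7: ['number', 'or'] (min_width=9, slack=2)
Line 8: ['heart', 'one'] (min_width=9, slack=2)
Line 9: ['the'] (min_width=3, slack=8)

Answer: | train bee |
|   brick   |
|cheese with|
|was machine|
| deep open |
|red butter |
| number or |
| heart one |
|    the    |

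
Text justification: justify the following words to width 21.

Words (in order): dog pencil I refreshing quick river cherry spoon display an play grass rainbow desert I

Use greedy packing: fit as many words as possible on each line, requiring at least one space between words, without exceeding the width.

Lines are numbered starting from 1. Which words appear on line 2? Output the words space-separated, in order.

Answer: refreshing quick

Derivation:
Line 1: ['dog', 'pencil', 'I'] (min_width=12, slack=9)
Line 2: ['refreshing', 'quick'] (min_width=16, slack=5)
Line 3: ['river', 'cherry', 'spoon'] (min_width=18, slack=3)
Line 4: ['display', 'an', 'play', 'grass'] (min_width=21, slack=0)
Line 5: ['rainbow', 'desert', 'I'] (min_width=16, slack=5)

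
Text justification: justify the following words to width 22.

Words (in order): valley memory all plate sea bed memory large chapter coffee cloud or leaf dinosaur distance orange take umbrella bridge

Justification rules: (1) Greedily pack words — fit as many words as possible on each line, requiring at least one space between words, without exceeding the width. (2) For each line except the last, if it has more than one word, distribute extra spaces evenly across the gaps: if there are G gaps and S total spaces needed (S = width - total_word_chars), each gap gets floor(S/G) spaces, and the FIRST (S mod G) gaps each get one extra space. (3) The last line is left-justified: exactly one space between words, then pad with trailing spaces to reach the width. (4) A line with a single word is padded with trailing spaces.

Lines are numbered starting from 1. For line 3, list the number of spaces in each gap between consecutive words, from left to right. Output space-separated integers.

Line 1: ['valley', 'memory', 'all'] (min_width=17, slack=5)
Line 2: ['plate', 'sea', 'bed', 'memory'] (min_width=20, slack=2)
Line 3: ['large', 'chapter', 'coffee'] (min_width=20, slack=2)
Line 4: ['cloud', 'or', 'leaf', 'dinosaur'] (min_width=22, slack=0)
Line 5: ['distance', 'orange', 'take'] (min_width=20, slack=2)
Line 6: ['umbrella', 'bridge'] (min_width=15, slack=7)

Answer: 2 2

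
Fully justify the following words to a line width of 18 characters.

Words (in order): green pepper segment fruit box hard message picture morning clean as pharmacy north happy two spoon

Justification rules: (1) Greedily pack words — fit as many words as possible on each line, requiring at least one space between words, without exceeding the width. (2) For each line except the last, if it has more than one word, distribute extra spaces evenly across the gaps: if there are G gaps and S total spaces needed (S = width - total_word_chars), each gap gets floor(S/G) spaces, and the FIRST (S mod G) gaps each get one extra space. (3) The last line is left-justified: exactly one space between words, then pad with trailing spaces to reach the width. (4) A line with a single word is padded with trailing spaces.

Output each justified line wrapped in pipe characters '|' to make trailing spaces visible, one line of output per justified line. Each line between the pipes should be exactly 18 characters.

Answer: |green       pepper|
|segment  fruit box|
|hard       message|
|picture    morning|
|clean  as pharmacy|
|north   happy  two|
|spoon             |

Derivation:
Line 1: ['green', 'pepper'] (min_width=12, slack=6)
Line 2: ['segment', 'fruit', 'box'] (min_width=17, slack=1)
Line 3: ['hard', 'message'] (min_width=12, slack=6)
Line 4: ['picture', 'morning'] (min_width=15, slack=3)
Line 5: ['clean', 'as', 'pharmacy'] (min_width=17, slack=1)
Line 6: ['north', 'happy', 'two'] (min_width=15, slack=3)
Line 7: ['spoon'] (min_width=5, slack=13)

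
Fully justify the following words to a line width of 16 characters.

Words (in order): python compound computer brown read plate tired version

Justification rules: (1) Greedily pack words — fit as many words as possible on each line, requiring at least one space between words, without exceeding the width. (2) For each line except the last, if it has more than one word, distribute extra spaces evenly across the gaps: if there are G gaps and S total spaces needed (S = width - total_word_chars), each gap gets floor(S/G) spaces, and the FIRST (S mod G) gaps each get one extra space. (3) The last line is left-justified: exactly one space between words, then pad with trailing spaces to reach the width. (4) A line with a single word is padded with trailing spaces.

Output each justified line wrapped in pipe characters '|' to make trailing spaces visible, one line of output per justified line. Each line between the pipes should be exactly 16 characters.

Answer: |python  compound|
|computer   brown|
|read plate tired|
|version         |

Derivation:
Line 1: ['python', 'compound'] (min_width=15, slack=1)
Line 2: ['computer', 'brown'] (min_width=14, slack=2)
Line 3: ['read', 'plate', 'tired'] (min_width=16, slack=0)
Line 4: ['version'] (min_width=7, slack=9)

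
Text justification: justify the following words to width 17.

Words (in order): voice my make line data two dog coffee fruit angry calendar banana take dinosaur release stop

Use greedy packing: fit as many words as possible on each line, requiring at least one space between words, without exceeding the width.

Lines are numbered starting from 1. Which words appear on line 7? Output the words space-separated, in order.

Answer: stop

Derivation:
Line 1: ['voice', 'my', 'make'] (min_width=13, slack=4)
Line 2: ['line', 'data', 'two', 'dog'] (min_width=17, slack=0)
Line 3: ['coffee', 'fruit'] (min_width=12, slack=5)
Line 4: ['angry', 'calendar'] (min_width=14, slack=3)
Line 5: ['banana', 'take'] (min_width=11, slack=6)
Line 6: ['dinosaur', 'release'] (min_width=16, slack=1)
Line 7: ['stop'] (min_width=4, slack=13)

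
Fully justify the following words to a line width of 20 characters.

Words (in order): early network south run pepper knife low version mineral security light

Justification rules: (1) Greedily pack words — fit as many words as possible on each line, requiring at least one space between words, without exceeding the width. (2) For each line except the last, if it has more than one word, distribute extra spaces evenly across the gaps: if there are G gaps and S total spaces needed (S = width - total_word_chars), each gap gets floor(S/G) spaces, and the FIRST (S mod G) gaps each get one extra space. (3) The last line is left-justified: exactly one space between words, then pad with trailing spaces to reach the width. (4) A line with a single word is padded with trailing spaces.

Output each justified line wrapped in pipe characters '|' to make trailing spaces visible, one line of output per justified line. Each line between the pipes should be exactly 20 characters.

Line 1: ['early', 'network', 'south'] (min_width=19, slack=1)
Line 2: ['run', 'pepper', 'knife', 'low'] (min_width=20, slack=0)
Line 3: ['version', 'mineral'] (min_width=15, slack=5)
Line 4: ['security', 'light'] (min_width=14, slack=6)

Answer: |early  network south|
|run pepper knife low|
|version      mineral|
|security light      |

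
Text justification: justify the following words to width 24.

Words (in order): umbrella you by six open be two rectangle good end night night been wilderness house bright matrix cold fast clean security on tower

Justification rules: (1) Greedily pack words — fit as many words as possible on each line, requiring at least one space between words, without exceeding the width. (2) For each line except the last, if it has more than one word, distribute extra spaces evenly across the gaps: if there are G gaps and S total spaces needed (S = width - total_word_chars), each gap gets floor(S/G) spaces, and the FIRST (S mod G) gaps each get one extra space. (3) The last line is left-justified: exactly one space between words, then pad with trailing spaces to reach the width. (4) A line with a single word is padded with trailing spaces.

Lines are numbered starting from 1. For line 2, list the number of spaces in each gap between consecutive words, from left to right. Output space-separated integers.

Line 1: ['umbrella', 'you', 'by', 'six', 'open'] (min_width=24, slack=0)
Line 2: ['be', 'two', 'rectangle', 'good'] (min_width=21, slack=3)
Line 3: ['end', 'night', 'night', 'been'] (min_width=20, slack=4)
Line 4: ['wilderness', 'house', 'bright'] (min_width=23, slack=1)
Line 5: ['matrix', 'cold', 'fast', 'clean'] (min_width=22, slack=2)
Line 6: ['security', 'on', 'tower'] (min_width=17, slack=7)

Answer: 2 2 2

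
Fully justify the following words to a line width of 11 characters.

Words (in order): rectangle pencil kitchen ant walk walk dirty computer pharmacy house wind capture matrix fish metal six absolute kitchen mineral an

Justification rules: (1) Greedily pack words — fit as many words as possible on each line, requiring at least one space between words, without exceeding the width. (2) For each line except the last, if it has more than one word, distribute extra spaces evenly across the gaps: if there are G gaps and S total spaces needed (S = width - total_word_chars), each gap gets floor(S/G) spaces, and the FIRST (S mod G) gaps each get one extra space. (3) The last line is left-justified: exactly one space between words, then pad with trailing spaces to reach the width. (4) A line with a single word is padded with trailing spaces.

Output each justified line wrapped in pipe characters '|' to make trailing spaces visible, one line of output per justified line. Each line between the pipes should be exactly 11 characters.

Answer: |rectangle  |
|pencil     |
|kitchen ant|
|walk   walk|
|dirty      |
|computer   |
|pharmacy   |
|house  wind|
|capture    |
|matrix fish|
|metal   six|
|absolute   |
|kitchen    |
|mineral an |

Derivation:
Line 1: ['rectangle'] (min_width=9, slack=2)
Line 2: ['pencil'] (min_width=6, slack=5)
Line 3: ['kitchen', 'ant'] (min_width=11, slack=0)
Line 4: ['walk', 'walk'] (min_width=9, slack=2)
Line 5: ['dirty'] (min_width=5, slack=6)
Line 6: ['computer'] (min_width=8, slack=3)
Line 7: ['pharmacy'] (min_width=8, slack=3)
Line 8: ['house', 'wind'] (min_width=10, slack=1)
Line 9: ['capture'] (min_width=7, slack=4)
Line 10: ['matrix', 'fish'] (min_width=11, slack=0)
Line 11: ['metal', 'six'] (min_width=9, slack=2)
Line 12: ['absolute'] (min_width=8, slack=3)
Line 13: ['kitchen'] (min_width=7, slack=4)
Line 14: ['mineral', 'an'] (min_width=10, slack=1)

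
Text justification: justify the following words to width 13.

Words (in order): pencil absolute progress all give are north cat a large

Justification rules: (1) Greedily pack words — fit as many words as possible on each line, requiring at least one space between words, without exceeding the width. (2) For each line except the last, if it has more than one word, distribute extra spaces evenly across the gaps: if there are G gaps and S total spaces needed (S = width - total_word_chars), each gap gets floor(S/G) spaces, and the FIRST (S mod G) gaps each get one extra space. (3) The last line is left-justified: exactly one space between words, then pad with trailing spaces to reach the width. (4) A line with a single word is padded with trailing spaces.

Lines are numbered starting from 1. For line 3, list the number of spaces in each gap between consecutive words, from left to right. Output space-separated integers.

Answer: 2

Derivation:
Line 1: ['pencil'] (min_width=6, slack=7)
Line 2: ['absolute'] (min_width=8, slack=5)
Line 3: ['progress', 'all'] (min_width=12, slack=1)
Line 4: ['give', 'are'] (min_width=8, slack=5)
Line 5: ['north', 'cat', 'a'] (min_width=11, slack=2)
Line 6: ['large'] (min_width=5, slack=8)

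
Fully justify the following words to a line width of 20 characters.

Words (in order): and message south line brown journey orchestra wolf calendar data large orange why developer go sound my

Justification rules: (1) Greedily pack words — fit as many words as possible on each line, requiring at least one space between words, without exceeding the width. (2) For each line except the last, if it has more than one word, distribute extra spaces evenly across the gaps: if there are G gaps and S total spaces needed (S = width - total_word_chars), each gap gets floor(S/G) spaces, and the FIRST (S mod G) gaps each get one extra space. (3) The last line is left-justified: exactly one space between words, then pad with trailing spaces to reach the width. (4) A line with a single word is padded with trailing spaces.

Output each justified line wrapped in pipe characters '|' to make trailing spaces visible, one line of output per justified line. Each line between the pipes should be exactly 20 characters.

Line 1: ['and', 'message', 'south'] (min_width=17, slack=3)
Line 2: ['line', 'brown', 'journey'] (min_width=18, slack=2)
Line 3: ['orchestra', 'wolf'] (min_width=14, slack=6)
Line 4: ['calendar', 'data', 'large'] (min_width=19, slack=1)
Line 5: ['orange', 'why', 'developer'] (min_width=20, slack=0)
Line 6: ['go', 'sound', 'my'] (min_width=11, slack=9)

Answer: |and   message  south|
|line  brown  journey|
|orchestra       wolf|
|calendar  data large|
|orange why developer|
|go sound my         |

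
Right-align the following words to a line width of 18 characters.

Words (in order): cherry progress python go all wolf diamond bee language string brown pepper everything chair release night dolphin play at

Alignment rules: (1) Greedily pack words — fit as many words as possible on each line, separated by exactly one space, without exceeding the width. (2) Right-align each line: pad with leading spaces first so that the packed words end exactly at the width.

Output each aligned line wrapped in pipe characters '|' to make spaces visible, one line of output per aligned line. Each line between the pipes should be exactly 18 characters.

Answer: |   cherry progress|
|python go all wolf|
|       diamond bee|
|   language string|
|      brown pepper|
|  everything chair|
|     release night|
|   dolphin play at|

Derivation:
Line 1: ['cherry', 'progress'] (min_width=15, slack=3)
Line 2: ['python', 'go', 'all', 'wolf'] (min_width=18, slack=0)
Line 3: ['diamond', 'bee'] (min_width=11, slack=7)
Line 4: ['language', 'string'] (min_width=15, slack=3)
Line 5: ['brown', 'pepper'] (min_width=12, slack=6)
Line 6: ['everything', 'chair'] (min_width=16, slack=2)
Line 7: ['release', 'night'] (min_width=13, slack=5)
Line 8: ['dolphin', 'play', 'at'] (min_width=15, slack=3)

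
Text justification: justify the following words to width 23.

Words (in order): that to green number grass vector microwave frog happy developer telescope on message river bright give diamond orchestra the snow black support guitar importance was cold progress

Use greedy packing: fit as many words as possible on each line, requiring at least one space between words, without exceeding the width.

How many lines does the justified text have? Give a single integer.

Line 1: ['that', 'to', 'green', 'number'] (min_width=20, slack=3)
Line 2: ['grass', 'vector', 'microwave'] (min_width=22, slack=1)
Line 3: ['frog', 'happy', 'developer'] (min_width=20, slack=3)
Line 4: ['telescope', 'on', 'message'] (min_width=20, slack=3)
Line 5: ['river', 'bright', 'give'] (min_width=17, slack=6)
Line 6: ['diamond', 'orchestra', 'the'] (min_width=21, slack=2)
Line 7: ['snow', 'black', 'support'] (min_width=18, slack=5)
Line 8: ['guitar', 'importance', 'was'] (min_width=21, slack=2)
Line 9: ['cold', 'progress'] (min_width=13, slack=10)
Total lines: 9

Answer: 9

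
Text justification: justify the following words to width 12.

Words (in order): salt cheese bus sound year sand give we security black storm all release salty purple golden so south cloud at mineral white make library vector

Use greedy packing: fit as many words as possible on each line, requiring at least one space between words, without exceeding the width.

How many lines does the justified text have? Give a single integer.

Answer: 14

Derivation:
Line 1: ['salt', 'cheese'] (min_width=11, slack=1)
Line 2: ['bus', 'sound'] (min_width=9, slack=3)
Line 3: ['year', 'sand'] (min_width=9, slack=3)
Line 4: ['give', 'we'] (min_width=7, slack=5)
Line 5: ['security'] (min_width=8, slack=4)
Line 6: ['black', 'storm'] (min_width=11, slack=1)
Line 7: ['all', 'release'] (min_width=11, slack=1)
Line 8: ['salty', 'purple'] (min_width=12, slack=0)
Line 9: ['golden', 'so'] (min_width=9, slack=3)
Line 10: ['south', 'cloud'] (min_width=11, slack=1)
Line 11: ['at', 'mineral'] (min_width=10, slack=2)
Line 12: ['white', 'make'] (min_width=10, slack=2)
Line 13: ['library'] (min_width=7, slack=5)
Line 14: ['vector'] (min_width=6, slack=6)
Total lines: 14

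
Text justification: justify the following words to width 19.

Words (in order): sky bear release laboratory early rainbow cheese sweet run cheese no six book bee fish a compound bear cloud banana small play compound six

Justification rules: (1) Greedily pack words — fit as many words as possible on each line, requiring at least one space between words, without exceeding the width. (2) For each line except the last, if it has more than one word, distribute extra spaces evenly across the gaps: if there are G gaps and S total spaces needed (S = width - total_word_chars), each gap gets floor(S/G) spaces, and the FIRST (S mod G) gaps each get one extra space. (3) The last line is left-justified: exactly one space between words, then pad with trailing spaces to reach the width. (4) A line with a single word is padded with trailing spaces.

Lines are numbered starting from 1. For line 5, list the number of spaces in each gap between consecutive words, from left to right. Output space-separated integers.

Answer: 1 1 1 1

Derivation:
Line 1: ['sky', 'bear', 'release'] (min_width=16, slack=3)
Line 2: ['laboratory', 'early'] (min_width=16, slack=3)
Line 3: ['rainbow', 'cheese'] (min_width=14, slack=5)
Line 4: ['sweet', 'run', 'cheese', 'no'] (min_width=19, slack=0)
Line 5: ['six', 'book', 'bee', 'fish', 'a'] (min_width=19, slack=0)
Line 6: ['compound', 'bear', 'cloud'] (min_width=19, slack=0)
Line 7: ['banana', 'small', 'play'] (min_width=17, slack=2)
Line 8: ['compound', 'six'] (min_width=12, slack=7)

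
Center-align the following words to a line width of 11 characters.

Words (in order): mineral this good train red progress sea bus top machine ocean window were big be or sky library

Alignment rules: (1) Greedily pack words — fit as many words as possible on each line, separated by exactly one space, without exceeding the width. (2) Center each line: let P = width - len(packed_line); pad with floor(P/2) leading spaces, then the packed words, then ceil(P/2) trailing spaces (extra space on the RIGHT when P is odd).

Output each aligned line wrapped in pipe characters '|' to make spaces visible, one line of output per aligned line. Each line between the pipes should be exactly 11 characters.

Line 1: ['mineral'] (min_width=7, slack=4)
Line 2: ['this', 'good'] (min_width=9, slack=2)
Line 3: ['train', 'red'] (min_width=9, slack=2)
Line 4: ['progress'] (min_width=8, slack=3)
Line 5: ['sea', 'bus', 'top'] (min_width=11, slack=0)
Line 6: ['machine'] (min_width=7, slack=4)
Line 7: ['ocean'] (min_width=5, slack=6)
Line 8: ['window', 'were'] (min_width=11, slack=0)
Line 9: ['big', 'be', 'or'] (min_width=9, slack=2)
Line 10: ['sky', 'library'] (min_width=11, slack=0)

Answer: |  mineral  |
| this good |
| train red |
| progress  |
|sea bus top|
|  machine  |
|   ocean   |
|window were|
| big be or |
|sky library|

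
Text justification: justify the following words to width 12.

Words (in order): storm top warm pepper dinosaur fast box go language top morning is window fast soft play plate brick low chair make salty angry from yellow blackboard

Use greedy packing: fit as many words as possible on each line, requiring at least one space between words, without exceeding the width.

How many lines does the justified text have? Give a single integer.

Answer: 14

Derivation:
Line 1: ['storm', 'top'] (min_width=9, slack=3)
Line 2: ['warm', 'pepper'] (min_width=11, slack=1)
Line 3: ['dinosaur'] (min_width=8, slack=4)
Line 4: ['fast', 'box', 'go'] (min_width=11, slack=1)
Line 5: ['language', 'top'] (min_width=12, slack=0)
Line 6: ['morning', 'is'] (min_width=10, slack=2)
Line 7: ['window', 'fast'] (min_width=11, slack=1)
Line 8: ['soft', 'play'] (min_width=9, slack=3)
Line 9: ['plate', 'brick'] (min_width=11, slack=1)
Line 10: ['low', 'chair'] (min_width=9, slack=3)
Line 11: ['make', 'salty'] (min_width=10, slack=2)
Line 12: ['angry', 'from'] (min_width=10, slack=2)
Line 13: ['yellow'] (min_width=6, slack=6)
Line 14: ['blackboard'] (min_width=10, slack=2)
Total lines: 14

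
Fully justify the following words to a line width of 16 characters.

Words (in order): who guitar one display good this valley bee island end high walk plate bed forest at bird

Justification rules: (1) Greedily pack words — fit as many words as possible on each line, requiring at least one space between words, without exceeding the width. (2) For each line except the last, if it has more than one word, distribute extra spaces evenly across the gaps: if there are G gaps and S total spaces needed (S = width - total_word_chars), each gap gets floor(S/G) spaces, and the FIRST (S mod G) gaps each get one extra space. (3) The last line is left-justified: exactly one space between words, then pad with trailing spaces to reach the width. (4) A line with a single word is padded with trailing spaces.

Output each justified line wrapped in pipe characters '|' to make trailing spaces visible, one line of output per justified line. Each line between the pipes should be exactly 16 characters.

Answer: |who  guitar  one|
|display     good|
|this  valley bee|
|island  end high|
|walk  plate  bed|
|forest at bird  |

Derivation:
Line 1: ['who', 'guitar', 'one'] (min_width=14, slack=2)
Line 2: ['display', 'good'] (min_width=12, slack=4)
Line 3: ['this', 'valley', 'bee'] (min_width=15, slack=1)
Line 4: ['island', 'end', 'high'] (min_width=15, slack=1)
Line 5: ['walk', 'plate', 'bed'] (min_width=14, slack=2)
Line 6: ['forest', 'at', 'bird'] (min_width=14, slack=2)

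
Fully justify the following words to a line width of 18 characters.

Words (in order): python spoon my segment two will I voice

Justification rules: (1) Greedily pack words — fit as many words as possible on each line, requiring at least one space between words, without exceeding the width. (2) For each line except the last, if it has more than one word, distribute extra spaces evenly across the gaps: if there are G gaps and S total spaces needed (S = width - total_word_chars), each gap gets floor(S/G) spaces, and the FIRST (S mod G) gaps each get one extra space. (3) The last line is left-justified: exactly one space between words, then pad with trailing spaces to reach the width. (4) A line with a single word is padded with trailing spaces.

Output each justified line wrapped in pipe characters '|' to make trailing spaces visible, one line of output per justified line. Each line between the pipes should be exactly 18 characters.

Answer: |python   spoon  my|
|segment two will I|
|voice             |

Derivation:
Line 1: ['python', 'spoon', 'my'] (min_width=15, slack=3)
Line 2: ['segment', 'two', 'will', 'I'] (min_width=18, slack=0)
Line 3: ['voice'] (min_width=5, slack=13)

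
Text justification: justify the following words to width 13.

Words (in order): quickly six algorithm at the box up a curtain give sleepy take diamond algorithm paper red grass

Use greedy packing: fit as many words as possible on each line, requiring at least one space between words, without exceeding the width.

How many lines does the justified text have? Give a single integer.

Answer: 9

Derivation:
Line 1: ['quickly', 'six'] (min_width=11, slack=2)
Line 2: ['algorithm', 'at'] (min_width=12, slack=1)
Line 3: ['the', 'box', 'up', 'a'] (min_width=12, slack=1)
Line 4: ['curtain', 'give'] (min_width=12, slack=1)
Line 5: ['sleepy', 'take'] (min_width=11, slack=2)
Line 6: ['diamond'] (min_width=7, slack=6)
Line 7: ['algorithm'] (min_width=9, slack=4)
Line 8: ['paper', 'red'] (min_width=9, slack=4)
Line 9: ['grass'] (min_width=5, slack=8)
Total lines: 9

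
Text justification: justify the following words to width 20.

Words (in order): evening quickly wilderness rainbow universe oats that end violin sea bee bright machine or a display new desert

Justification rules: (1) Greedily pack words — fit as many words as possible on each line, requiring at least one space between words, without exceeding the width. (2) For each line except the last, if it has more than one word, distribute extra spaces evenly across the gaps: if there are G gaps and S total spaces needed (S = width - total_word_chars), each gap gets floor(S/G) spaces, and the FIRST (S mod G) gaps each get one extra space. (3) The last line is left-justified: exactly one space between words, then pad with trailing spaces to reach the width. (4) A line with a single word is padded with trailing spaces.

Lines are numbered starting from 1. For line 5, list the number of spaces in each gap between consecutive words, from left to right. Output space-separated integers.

Line 1: ['evening', 'quickly'] (min_width=15, slack=5)
Line 2: ['wilderness', 'rainbow'] (min_width=18, slack=2)
Line 3: ['universe', 'oats', 'that'] (min_width=18, slack=2)
Line 4: ['end', 'violin', 'sea', 'bee'] (min_width=18, slack=2)
Line 5: ['bright', 'machine', 'or', 'a'] (min_width=19, slack=1)
Line 6: ['display', 'new', 'desert'] (min_width=18, slack=2)

Answer: 2 1 1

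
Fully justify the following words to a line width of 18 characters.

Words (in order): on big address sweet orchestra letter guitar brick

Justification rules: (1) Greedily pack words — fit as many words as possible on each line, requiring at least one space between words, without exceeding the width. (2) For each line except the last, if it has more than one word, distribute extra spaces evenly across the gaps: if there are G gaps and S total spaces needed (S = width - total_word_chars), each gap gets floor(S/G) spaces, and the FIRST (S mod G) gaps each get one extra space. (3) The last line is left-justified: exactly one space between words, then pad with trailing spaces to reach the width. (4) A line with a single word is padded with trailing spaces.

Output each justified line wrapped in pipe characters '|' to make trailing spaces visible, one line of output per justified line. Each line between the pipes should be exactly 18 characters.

Answer: |on   big   address|
|sweet    orchestra|
|letter      guitar|
|brick             |

Derivation:
Line 1: ['on', 'big', 'address'] (min_width=14, slack=4)
Line 2: ['sweet', 'orchestra'] (min_width=15, slack=3)
Line 3: ['letter', 'guitar'] (min_width=13, slack=5)
Line 4: ['brick'] (min_width=5, slack=13)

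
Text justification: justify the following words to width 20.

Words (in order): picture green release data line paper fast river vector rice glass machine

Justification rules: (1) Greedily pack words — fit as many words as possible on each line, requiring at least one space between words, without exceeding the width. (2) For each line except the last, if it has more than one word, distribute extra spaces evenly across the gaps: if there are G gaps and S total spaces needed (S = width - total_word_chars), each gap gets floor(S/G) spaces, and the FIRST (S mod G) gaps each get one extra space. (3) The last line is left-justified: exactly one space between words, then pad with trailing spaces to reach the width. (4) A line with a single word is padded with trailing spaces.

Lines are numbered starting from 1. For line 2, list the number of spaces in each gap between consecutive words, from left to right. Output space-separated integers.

Answer: 3 2

Derivation:
Line 1: ['picture', 'green'] (min_width=13, slack=7)
Line 2: ['release', 'data', 'line'] (min_width=17, slack=3)
Line 3: ['paper', 'fast', 'river'] (min_width=16, slack=4)
Line 4: ['vector', 'rice', 'glass'] (min_width=17, slack=3)
Line 5: ['machine'] (min_width=7, slack=13)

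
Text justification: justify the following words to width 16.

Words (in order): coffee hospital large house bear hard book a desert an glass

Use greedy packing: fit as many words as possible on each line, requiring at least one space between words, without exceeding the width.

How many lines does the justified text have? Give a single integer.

Line 1: ['coffee', 'hospital'] (min_width=15, slack=1)
Line 2: ['large', 'house', 'bear'] (min_width=16, slack=0)
Line 3: ['hard', 'book', 'a'] (min_width=11, slack=5)
Line 4: ['desert', 'an', 'glass'] (min_width=15, slack=1)
Total lines: 4

Answer: 4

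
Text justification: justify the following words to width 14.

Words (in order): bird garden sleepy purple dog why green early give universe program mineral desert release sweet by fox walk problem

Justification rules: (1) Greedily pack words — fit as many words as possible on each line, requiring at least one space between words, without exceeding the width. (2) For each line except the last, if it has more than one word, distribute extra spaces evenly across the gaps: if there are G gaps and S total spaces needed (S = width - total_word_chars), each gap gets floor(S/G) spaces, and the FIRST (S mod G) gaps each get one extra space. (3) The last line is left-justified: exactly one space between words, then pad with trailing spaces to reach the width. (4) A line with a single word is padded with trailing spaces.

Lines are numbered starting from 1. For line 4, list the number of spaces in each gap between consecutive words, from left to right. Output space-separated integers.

Line 1: ['bird', 'garden'] (min_width=11, slack=3)
Line 2: ['sleepy', 'purple'] (min_width=13, slack=1)
Line 3: ['dog', 'why', 'green'] (min_width=13, slack=1)
Line 4: ['early', 'give'] (min_width=10, slack=4)
Line 5: ['universe'] (min_width=8, slack=6)
Line 6: ['program'] (min_width=7, slack=7)
Line 7: ['mineral', 'desert'] (min_width=14, slack=0)
Line 8: ['release', 'sweet'] (min_width=13, slack=1)
Line 9: ['by', 'fox', 'walk'] (min_width=11, slack=3)
Line 10: ['problem'] (min_width=7, slack=7)

Answer: 5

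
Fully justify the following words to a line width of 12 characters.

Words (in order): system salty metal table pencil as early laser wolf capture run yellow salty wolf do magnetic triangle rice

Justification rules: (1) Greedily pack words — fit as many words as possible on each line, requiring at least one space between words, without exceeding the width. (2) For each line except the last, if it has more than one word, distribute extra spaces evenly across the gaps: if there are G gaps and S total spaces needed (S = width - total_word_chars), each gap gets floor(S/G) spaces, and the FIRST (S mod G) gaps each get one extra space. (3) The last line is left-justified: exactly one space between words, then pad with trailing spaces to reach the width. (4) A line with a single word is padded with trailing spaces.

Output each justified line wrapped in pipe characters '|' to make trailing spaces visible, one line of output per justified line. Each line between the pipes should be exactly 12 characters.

Line 1: ['system', 'salty'] (min_width=12, slack=0)
Line 2: ['metal', 'table'] (min_width=11, slack=1)
Line 3: ['pencil', 'as'] (min_width=9, slack=3)
Line 4: ['early', 'laser'] (min_width=11, slack=1)
Line 5: ['wolf', 'capture'] (min_width=12, slack=0)
Line 6: ['run', 'yellow'] (min_width=10, slack=2)
Line 7: ['salty', 'wolf'] (min_width=10, slack=2)
Line 8: ['do', 'magnetic'] (min_width=11, slack=1)
Line 9: ['triangle'] (min_width=8, slack=4)
Line 10: ['rice'] (min_width=4, slack=8)

Answer: |system salty|
|metal  table|
|pencil    as|
|early  laser|
|wolf capture|
|run   yellow|
|salty   wolf|
|do  magnetic|
|triangle    |
|rice        |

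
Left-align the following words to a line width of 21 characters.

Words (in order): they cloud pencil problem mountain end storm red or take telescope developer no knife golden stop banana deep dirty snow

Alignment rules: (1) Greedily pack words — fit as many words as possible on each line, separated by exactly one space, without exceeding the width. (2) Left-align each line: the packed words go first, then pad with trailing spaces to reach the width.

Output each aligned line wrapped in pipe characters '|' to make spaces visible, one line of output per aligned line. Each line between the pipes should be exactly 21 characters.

Line 1: ['they', 'cloud', 'pencil'] (min_width=17, slack=4)
Line 2: ['problem', 'mountain', 'end'] (min_width=20, slack=1)
Line 3: ['storm', 'red', 'or', 'take'] (min_width=17, slack=4)
Line 4: ['telescope', 'developer'] (min_width=19, slack=2)
Line 5: ['no', 'knife', 'golden', 'stop'] (min_width=20, slack=1)
Line 6: ['banana', 'deep', 'dirty'] (min_width=17, slack=4)
Line 7: ['snow'] (min_width=4, slack=17)

Answer: |they cloud pencil    |
|problem mountain end |
|storm red or take    |
|telescope developer  |
|no knife golden stop |
|banana deep dirty    |
|snow                 |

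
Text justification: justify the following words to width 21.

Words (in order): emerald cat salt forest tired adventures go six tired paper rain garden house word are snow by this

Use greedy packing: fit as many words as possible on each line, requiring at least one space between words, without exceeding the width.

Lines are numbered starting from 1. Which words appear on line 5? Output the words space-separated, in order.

Answer: garden house word are

Derivation:
Line 1: ['emerald', 'cat', 'salt'] (min_width=16, slack=5)
Line 2: ['forest', 'tired'] (min_width=12, slack=9)
Line 3: ['adventures', 'go', 'six'] (min_width=17, slack=4)
Line 4: ['tired', 'paper', 'rain'] (min_width=16, slack=5)
Line 5: ['garden', 'house', 'word', 'are'] (min_width=21, slack=0)
Line 6: ['snow', 'by', 'this'] (min_width=12, slack=9)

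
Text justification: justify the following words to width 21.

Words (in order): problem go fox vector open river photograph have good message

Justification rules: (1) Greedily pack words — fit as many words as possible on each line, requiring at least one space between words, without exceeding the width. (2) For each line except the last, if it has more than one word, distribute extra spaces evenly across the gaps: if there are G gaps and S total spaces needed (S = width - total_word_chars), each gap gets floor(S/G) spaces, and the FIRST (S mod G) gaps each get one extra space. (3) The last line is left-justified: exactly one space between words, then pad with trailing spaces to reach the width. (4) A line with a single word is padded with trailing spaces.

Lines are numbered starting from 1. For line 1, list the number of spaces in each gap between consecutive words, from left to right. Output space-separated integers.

Line 1: ['problem', 'go', 'fox', 'vector'] (min_width=21, slack=0)
Line 2: ['open', 'river', 'photograph'] (min_width=21, slack=0)
Line 3: ['have', 'good', 'message'] (min_width=17, slack=4)

Answer: 1 1 1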